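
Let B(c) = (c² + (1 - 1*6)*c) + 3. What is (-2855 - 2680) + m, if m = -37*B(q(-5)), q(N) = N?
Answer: -7496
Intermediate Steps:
B(c) = 3 + c² - 5*c (B(c) = (c² + (1 - 6)*c) + 3 = (c² - 5*c) + 3 = 3 + c² - 5*c)
m = -1961 (m = -37*(3 + (-5)² - 5*(-5)) = -37*(3 + 25 + 25) = -37*53 = -1961)
(-2855 - 2680) + m = (-2855 - 2680) - 1961 = -5535 - 1961 = -7496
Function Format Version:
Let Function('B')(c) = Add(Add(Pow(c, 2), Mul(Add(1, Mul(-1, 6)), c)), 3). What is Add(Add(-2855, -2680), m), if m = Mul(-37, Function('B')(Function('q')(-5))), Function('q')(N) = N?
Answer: -7496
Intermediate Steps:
Function('B')(c) = Add(3, Pow(c, 2), Mul(-5, c)) (Function('B')(c) = Add(Add(Pow(c, 2), Mul(Add(1, -6), c)), 3) = Add(Add(Pow(c, 2), Mul(-5, c)), 3) = Add(3, Pow(c, 2), Mul(-5, c)))
m = -1961 (m = Mul(-37, Add(3, Pow(-5, 2), Mul(-5, -5))) = Mul(-37, Add(3, 25, 25)) = Mul(-37, 53) = -1961)
Add(Add(-2855, -2680), m) = Add(Add(-2855, -2680), -1961) = Add(-5535, -1961) = -7496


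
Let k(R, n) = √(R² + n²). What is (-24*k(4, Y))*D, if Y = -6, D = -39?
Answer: 1872*√13 ≈ 6749.6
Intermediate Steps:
(-24*k(4, Y))*D = -24*√(4² + (-6)²)*(-39) = -24*√(16 + 36)*(-39) = -48*√13*(-39) = 1872*√13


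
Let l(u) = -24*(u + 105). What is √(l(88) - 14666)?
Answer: I*√19298 ≈ 138.92*I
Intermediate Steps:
l(u) = -2520 - 24*u (l(u) = -24*(105 + u) = -2520 - 24*u)
√(l(88) - 14666) = √((-2520 - 24*88) - 14666) = √((-2520 - 2112) - 14666) = √(-4632 - 14666) = √(-19298) = I*√19298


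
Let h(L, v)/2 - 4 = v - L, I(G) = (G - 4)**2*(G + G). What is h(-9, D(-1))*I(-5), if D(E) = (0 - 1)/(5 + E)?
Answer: -20655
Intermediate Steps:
D(E) = -1/(5 + E)
I(G) = 2*G*(-4 + G)**2 (I(G) = (-4 + G)**2*(2*G) = 2*G*(-4 + G)**2)
h(L, v) = 8 - 2*L + 2*v (h(L, v) = 8 + 2*(v - L) = 8 + (-2*L + 2*v) = 8 - 2*L + 2*v)
h(-9, D(-1))*I(-5) = (8 - 2*(-9) + 2*(-1/(5 - 1)))*(2*(-5)*(-4 - 5)**2) = (8 + 18 + 2*(-1/4))*(2*(-5)*(-9)**2) = (8 + 18 + 2*(-1*1/4))*(2*(-5)*81) = (8 + 18 + 2*(-1/4))*(-810) = (8 + 18 - 1/2)*(-810) = (51/2)*(-810) = -20655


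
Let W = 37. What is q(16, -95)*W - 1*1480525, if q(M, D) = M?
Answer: -1479933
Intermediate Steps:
q(16, -95)*W - 1*1480525 = 16*37 - 1*1480525 = 592 - 1480525 = -1479933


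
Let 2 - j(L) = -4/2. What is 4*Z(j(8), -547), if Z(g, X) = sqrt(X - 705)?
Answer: 8*I*sqrt(313) ≈ 141.53*I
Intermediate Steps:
j(L) = 4 (j(L) = 2 - (-4)/2 = 2 - 1*(-2) = 2 + 2 = 4)
Z(g, X) = sqrt(-705 + X)
4*Z(j(8), -547) = 4*sqrt(-705 - 547) = 4*sqrt(-1252) = 4*(2*I*sqrt(313)) = 8*I*sqrt(313)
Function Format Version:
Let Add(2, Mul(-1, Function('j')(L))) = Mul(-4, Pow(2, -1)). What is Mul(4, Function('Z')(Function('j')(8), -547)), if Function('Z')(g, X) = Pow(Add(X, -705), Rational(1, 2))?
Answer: Mul(8, I, Pow(313, Rational(1, 2))) ≈ Mul(141.53, I)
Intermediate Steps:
Function('j')(L) = 4 (Function('j')(L) = Add(2, Mul(-1, Mul(-4, Pow(2, -1)))) = Add(2, Mul(-1, Mul(-4, Rational(1, 2)))) = Add(2, Mul(-1, -2)) = Add(2, 2) = 4)
Function('Z')(g, X) = Pow(Add(-705, X), Rational(1, 2))
Mul(4, Function('Z')(Function('j')(8), -547)) = Mul(4, Pow(Add(-705, -547), Rational(1, 2))) = Mul(4, Pow(-1252, Rational(1, 2))) = Mul(4, Mul(2, I, Pow(313, Rational(1, 2)))) = Mul(8, I, Pow(313, Rational(1, 2)))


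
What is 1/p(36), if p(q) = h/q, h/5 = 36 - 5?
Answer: 36/155 ≈ 0.23226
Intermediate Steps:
h = 155 (h = 5*(36 - 5) = 5*31 = 155)
p(q) = 155/q
1/p(36) = 1/(155/36) = 36/155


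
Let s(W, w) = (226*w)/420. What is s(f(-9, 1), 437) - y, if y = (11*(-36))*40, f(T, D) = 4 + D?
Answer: 3375781/210 ≈ 16075.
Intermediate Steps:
y = -15840 (y = -396*40 = -15840)
s(W, w) = 113*w/210 (s(W, w) = (226*w)*(1/420) = 113*w/210)
s(f(-9, 1), 437) - y = (113/210)*437 - 1*(-15840) = 49381/210 + 15840 = 3375781/210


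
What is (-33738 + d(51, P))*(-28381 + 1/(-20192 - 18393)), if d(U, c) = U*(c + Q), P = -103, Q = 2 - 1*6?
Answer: 8584339065354/7717 ≈ 1.1124e+9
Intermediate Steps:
Q = -4 (Q = 2 - 6 = -4)
d(U, c) = U*(-4 + c) (d(U, c) = U*(c - 4) = U*(-4 + c))
(-33738 + d(51, P))*(-28381 + 1/(-20192 - 18393)) = (-33738 + 51*(-4 - 103))*(-28381 + 1/(-20192 - 18393)) = (-33738 + 51*(-107))*(-28381 + 1/(-38585)) = (-33738 - 5457)*(-28381 - 1/38585) = -39195*(-1095080886/38585) = 8584339065354/7717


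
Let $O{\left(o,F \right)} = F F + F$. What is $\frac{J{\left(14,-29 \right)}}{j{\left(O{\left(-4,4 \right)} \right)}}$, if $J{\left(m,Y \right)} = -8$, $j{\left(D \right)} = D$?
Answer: $- \frac{2}{5} \approx -0.4$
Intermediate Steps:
$O{\left(o,F \right)} = F + F^{2}$ ($O{\left(o,F \right)} = F^{2} + F = F + F^{2}$)
$\frac{J{\left(14,-29 \right)}}{j{\left(O{\left(-4,4 \right)} \right)}} = - \frac{8}{4 \left(1 + 4\right)} = - \frac{8}{4 \cdot 5} = - \frac{8}{20} = \left(-8\right) \frac{1}{20} = - \frac{2}{5}$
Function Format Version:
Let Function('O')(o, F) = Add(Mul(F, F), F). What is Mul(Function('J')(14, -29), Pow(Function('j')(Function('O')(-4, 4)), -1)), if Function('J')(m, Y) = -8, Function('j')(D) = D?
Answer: Rational(-2, 5) ≈ -0.40000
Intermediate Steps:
Function('O')(o, F) = Add(F, Pow(F, 2)) (Function('O')(o, F) = Add(Pow(F, 2), F) = Add(F, Pow(F, 2)))
Mul(Function('J')(14, -29), Pow(Function('j')(Function('O')(-4, 4)), -1)) = Mul(-8, Pow(Mul(4, Add(1, 4)), -1)) = Mul(-8, Pow(Mul(4, 5), -1)) = Mul(-8, Pow(20, -1)) = Mul(-8, Rational(1, 20)) = Rational(-2, 5)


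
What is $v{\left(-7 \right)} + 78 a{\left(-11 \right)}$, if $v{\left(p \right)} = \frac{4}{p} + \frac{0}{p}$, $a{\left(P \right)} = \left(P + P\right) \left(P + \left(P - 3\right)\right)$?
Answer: $\frac{300296}{7} \approx 42899.0$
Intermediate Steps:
$a{\left(P \right)} = 2 P \left(-3 + 2 P\right)$ ($a{\left(P \right)} = 2 P \left(P + \left(P - 3\right)\right) = 2 P \left(P + \left(-3 + P\right)\right) = 2 P \left(-3 + 2 P\right)$)
$v{\left(p \right)} = \frac{4}{p}$ ($v{\left(p \right)} = \frac{4}{p} + 0 = \frac{4}{p}$)
$v{\left(-7 \right)} + 78 a{\left(-11 \right)} = \frac{4}{-7} + 78 \cdot 2 \left(-11\right) \left(-3 + 2 \left(-11\right)\right) = 4 \left(- \frac{1}{7}\right) + 78 \cdot 2 \left(-11\right) \left(-3 - 22\right) = - \frac{4}{7} + 78 \cdot 2 \left(-11\right) \left(-25\right) = - \frac{4}{7} + 78 \cdot 550 = - \frac{4}{7} + 42900 = \frac{300296}{7}$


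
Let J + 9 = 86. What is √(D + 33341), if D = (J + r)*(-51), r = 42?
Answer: 2*√6818 ≈ 165.14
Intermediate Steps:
J = 77 (J = -9 + 86 = 77)
D = -6069 (D = (77 + 42)*(-51) = 119*(-51) = -6069)
√(D + 33341) = √(-6069 + 33341) = √27272 = 2*√6818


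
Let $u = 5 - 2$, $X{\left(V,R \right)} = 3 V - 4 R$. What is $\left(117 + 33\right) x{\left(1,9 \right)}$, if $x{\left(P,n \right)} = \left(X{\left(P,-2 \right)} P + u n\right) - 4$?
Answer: $5100$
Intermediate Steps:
$X{\left(V,R \right)} = - 4 R + 3 V$
$u = 3$
$x{\left(P,n \right)} = -4 + 3 n + P \left(8 + 3 P\right)$ ($x{\left(P,n \right)} = \left(\left(\left(-4\right) \left(-2\right) + 3 P\right) P + 3 n\right) - 4 = \left(\left(8 + 3 P\right) P + 3 n\right) - 4 = \left(P \left(8 + 3 P\right) + 3 n\right) - 4 = \left(3 n + P \left(8 + 3 P\right)\right) - 4 = -4 + 3 n + P \left(8 + 3 P\right)$)
$\left(117 + 33\right) x{\left(1,9 \right)} = \left(117 + 33\right) \left(-4 + 3 \cdot 9 + 1 \left(8 + 3 \cdot 1\right)\right) = 150 \left(-4 + 27 + 1 \left(8 + 3\right)\right) = 150 \left(-4 + 27 + 1 \cdot 11\right) = 150 \left(-4 + 27 + 11\right) = 150 \cdot 34 = 5100$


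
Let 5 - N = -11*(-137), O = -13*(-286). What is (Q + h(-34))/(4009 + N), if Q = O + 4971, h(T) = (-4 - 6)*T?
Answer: 9029/2507 ≈ 3.6015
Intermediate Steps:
O = 3718
h(T) = -10*T
N = -1502 (N = 5 - (-11)*(-137) = 5 - 1*1507 = 5 - 1507 = -1502)
Q = 8689 (Q = 3718 + 4971 = 8689)
(Q + h(-34))/(4009 + N) = (8689 - 10*(-34))/(4009 - 1502) = (8689 + 340)/2507 = 9029*(1/2507) = 9029/2507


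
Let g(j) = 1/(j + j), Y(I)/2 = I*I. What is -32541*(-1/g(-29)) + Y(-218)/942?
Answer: -888907514/471 ≈ -1.8873e+6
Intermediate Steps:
Y(I) = 2*I**2 (Y(I) = 2*(I*I) = 2*I**2)
g(j) = 1/(2*j)
-32541*(-1/g(-29)) + Y(-218)/942 = -32541/((-1/(2*(-29)))) + (2*(-218)**2)/942 = -32541/((-(-1)/(2*29))) + (2*47524)*(1/942) = -32541/((-1*(-1/58))) + 95048*(1/942) = -32541/1/58 + 47524/471 = -32541*58 + 47524/471 = -1887378 + 47524/471 = -888907514/471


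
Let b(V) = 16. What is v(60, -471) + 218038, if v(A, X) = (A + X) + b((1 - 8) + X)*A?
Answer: 218587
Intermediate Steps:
v(A, X) = X + 17*A (v(A, X) = (A + X) + 16*A = X + 17*A)
v(60, -471) + 218038 = (-471 + 17*60) + 218038 = (-471 + 1020) + 218038 = 549 + 218038 = 218587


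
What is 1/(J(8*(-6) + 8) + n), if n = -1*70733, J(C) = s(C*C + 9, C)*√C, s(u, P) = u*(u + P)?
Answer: -70733/254933254334929 - 5049042*I*√10/254933254334929 ≈ -2.7746e-10 - 6.263e-8*I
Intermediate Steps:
s(u, P) = u*(P + u)
J(C) = √C*(9 + C²)*(9 + C + C²) (J(C) = ((C*C + 9)*(C + (C*C + 9)))*√C = ((C² + 9)*(C + (C² + 9)))*√C = ((9 + C²)*(C + (9 + C²)))*√C = ((9 + C²)*(9 + C + C²))*√C = √C*(9 + C²)*(9 + C + C²))
n = -70733
1/(J(8*(-6) + 8) + n) = 1/(√(8*(-6) + 8)*(9 + (8*(-6) + 8)²)*(9 + (8*(-6) + 8) + (8*(-6) + 8)²) - 70733) = 1/(√(-48 + 8)*(9 + (-48 + 8)²)*(9 + (-48 + 8) + (-48 + 8)²) - 70733) = 1/(√(-40)*(9 + (-40)²)*(9 - 40 + (-40)²) - 70733) = 1/((2*I*√10)*(9 + 1600)*(9 - 40 + 1600) - 70733) = 1/((2*I*√10)*1609*1569 - 70733) = 1/(5049042*I*√10 - 70733) = 1/(-70733 + 5049042*I*√10)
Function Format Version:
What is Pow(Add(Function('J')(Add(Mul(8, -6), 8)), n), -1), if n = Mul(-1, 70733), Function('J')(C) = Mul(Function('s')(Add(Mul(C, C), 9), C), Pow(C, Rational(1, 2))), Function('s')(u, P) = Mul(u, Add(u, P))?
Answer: Add(Rational(-70733, 254933254334929), Mul(Rational(-5049042, 254933254334929), I, Pow(10, Rational(1, 2)))) ≈ Add(-2.7746e-10, Mul(-6.2630e-8, I))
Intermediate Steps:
Function('s')(u, P) = Mul(u, Add(P, u))
Function('J')(C) = Mul(Pow(C, Rational(1, 2)), Add(9, Pow(C, 2)), Add(9, C, Pow(C, 2))) (Function('J')(C) = Mul(Mul(Add(Mul(C, C), 9), Add(C, Add(Mul(C, C), 9))), Pow(C, Rational(1, 2))) = Mul(Mul(Add(Pow(C, 2), 9), Add(C, Add(Pow(C, 2), 9))), Pow(C, Rational(1, 2))) = Mul(Mul(Add(9, Pow(C, 2)), Add(C, Add(9, Pow(C, 2)))), Pow(C, Rational(1, 2))) = Mul(Mul(Add(9, Pow(C, 2)), Add(9, C, Pow(C, 2))), Pow(C, Rational(1, 2))) = Mul(Pow(C, Rational(1, 2)), Add(9, Pow(C, 2)), Add(9, C, Pow(C, 2))))
n = -70733
Pow(Add(Function('J')(Add(Mul(8, -6), 8)), n), -1) = Pow(Add(Mul(Pow(Add(Mul(8, -6), 8), Rational(1, 2)), Add(9, Pow(Add(Mul(8, -6), 8), 2)), Add(9, Add(Mul(8, -6), 8), Pow(Add(Mul(8, -6), 8), 2))), -70733), -1) = Pow(Add(Mul(Pow(Add(-48, 8), Rational(1, 2)), Add(9, Pow(Add(-48, 8), 2)), Add(9, Add(-48, 8), Pow(Add(-48, 8), 2))), -70733), -1) = Pow(Add(Mul(Pow(-40, Rational(1, 2)), Add(9, Pow(-40, 2)), Add(9, -40, Pow(-40, 2))), -70733), -1) = Pow(Add(Mul(Mul(2, I, Pow(10, Rational(1, 2))), Add(9, 1600), Add(9, -40, 1600)), -70733), -1) = Pow(Add(Mul(Mul(2, I, Pow(10, Rational(1, 2))), 1609, 1569), -70733), -1) = Pow(Add(Mul(5049042, I, Pow(10, Rational(1, 2))), -70733), -1) = Pow(Add(-70733, Mul(5049042, I, Pow(10, Rational(1, 2)))), -1)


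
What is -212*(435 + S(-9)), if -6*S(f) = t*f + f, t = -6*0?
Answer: -92538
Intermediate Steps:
t = 0
S(f) = -f/6 (S(f) = -(0*f + f)/6 = -(0 + f)/6 = -f/6)
-212*(435 + S(-9)) = -212*(435 - 1/6*(-9)) = -212*(435 + 3/2) = -212*873/2 = -92538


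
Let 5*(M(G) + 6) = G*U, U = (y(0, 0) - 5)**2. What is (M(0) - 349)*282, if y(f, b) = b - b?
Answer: -100110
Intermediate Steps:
y(f, b) = 0
U = 25 (U = (0 - 5)**2 = (-5)**2 = 25)
M(G) = -6 + 5*G (M(G) = -6 + (G*25)/5 = -6 + (25*G)/5 = -6 + 5*G)
(M(0) - 349)*282 = ((-6 + 5*0) - 349)*282 = ((-6 + 0) - 349)*282 = (-6 - 349)*282 = -355*282 = -100110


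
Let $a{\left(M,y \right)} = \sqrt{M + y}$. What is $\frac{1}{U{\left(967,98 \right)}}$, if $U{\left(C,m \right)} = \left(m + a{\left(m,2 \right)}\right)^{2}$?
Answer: $\frac{1}{11664} \approx 8.5734 \cdot 10^{-5}$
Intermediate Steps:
$U{\left(C,m \right)} = \left(m + \sqrt{2 + m}\right)^{2}$ ($U{\left(C,m \right)} = \left(m + \sqrt{m + 2}\right)^{2} = \left(m + \sqrt{2 + m}\right)^{2}$)
$\frac{1}{U{\left(967,98 \right)}} = \frac{1}{\left(98 + \sqrt{2 + 98}\right)^{2}} = \frac{1}{\left(98 + \sqrt{100}\right)^{2}} = \frac{1}{\left(98 + 10\right)^{2}} = \frac{1}{108^{2}} = \frac{1}{11664}$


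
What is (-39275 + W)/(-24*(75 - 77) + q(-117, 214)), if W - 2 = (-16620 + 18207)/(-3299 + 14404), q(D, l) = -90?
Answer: 72687513/77735 ≈ 935.07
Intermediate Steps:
W = 23797/11105 (W = 2 + (-16620 + 18207)/(-3299 + 14404) = 2 + 1587/11105 = 23797/11105 ≈ 2.1429)
(-39275 + W)/(-24*(75 - 77) + q(-117, 214)) = (-39275 + 23797/11105)/(-24*(75 - 77) - 90) = -436125078/(11105*(-24*(-2) - 90)) = -436125078/(11105*(48 - 90)) = -436125078/11105/(-42) = -436125078/11105*(-1/42) = 72687513/77735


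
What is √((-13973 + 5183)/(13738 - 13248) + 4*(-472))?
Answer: I*√93391/7 ≈ 43.657*I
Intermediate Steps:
√((-13973 + 5183)/(13738 - 13248) + 4*(-472)) = √(-8790/490 - 1888) = √(-8790*1/490 - 1888) = √(-879/49 - 1888) = √(-93391/49) = I*√93391/7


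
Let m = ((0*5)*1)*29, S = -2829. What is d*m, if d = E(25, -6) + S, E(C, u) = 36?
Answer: 0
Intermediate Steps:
d = -2793 (d = 36 - 2829 = -2793)
m = 0 (m = (0*1)*29 = 0*29 = 0)
d*m = -2793*0 = 0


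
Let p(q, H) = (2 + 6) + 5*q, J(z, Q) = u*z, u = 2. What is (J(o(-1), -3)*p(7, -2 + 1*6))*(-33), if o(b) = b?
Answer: 2838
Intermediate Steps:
J(z, Q) = 2*z
p(q, H) = 8 + 5*q
(J(o(-1), -3)*p(7, -2 + 1*6))*(-33) = ((2*(-1))*(8 + 5*7))*(-33) = -2*(8 + 35)*(-33) = -2*43*(-33) = -86*(-33) = 2838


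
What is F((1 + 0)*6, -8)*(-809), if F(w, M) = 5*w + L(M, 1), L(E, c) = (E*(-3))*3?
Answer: -82518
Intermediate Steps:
L(E, c) = -9*E (L(E, c) = -3*E*3 = -9*E)
F(w, M) = -9*M + 5*w (F(w, M) = 5*w - 9*M = -9*M + 5*w)
F((1 + 0)*6, -8)*(-809) = (-9*(-8) + 5*((1 + 0)*6))*(-809) = (72 + 5*(1*6))*(-809) = (72 + 5*6)*(-809) = (72 + 30)*(-809) = 102*(-809) = -82518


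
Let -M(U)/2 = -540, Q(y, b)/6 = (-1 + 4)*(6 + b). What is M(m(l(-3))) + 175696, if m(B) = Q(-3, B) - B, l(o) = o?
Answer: 176776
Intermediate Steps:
Q(y, b) = 108 + 18*b (Q(y, b) = 6*((-1 + 4)*(6 + b)) = 6*(3*(6 + b)) = 6*(18 + 3*b) = 108 + 18*b)
m(B) = 108 + 17*B (m(B) = (108 + 18*B) - B = 108 + 17*B)
M(U) = 1080 (M(U) = -2*(-540) = 1080)
M(m(l(-3))) + 175696 = 1080 + 175696 = 176776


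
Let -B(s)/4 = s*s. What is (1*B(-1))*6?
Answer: -24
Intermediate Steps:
B(s) = -4*s**2 (B(s) = -4*s*s = -4*s**2)
(1*B(-1))*6 = (1*(-4*(-1)**2))*6 = (1*(-4*1))*6 = (1*(-4))*6 = -4*6 = -24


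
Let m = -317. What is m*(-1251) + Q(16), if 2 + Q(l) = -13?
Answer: 396552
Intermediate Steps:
Q(l) = -15 (Q(l) = -2 - 13 = -15)
m*(-1251) + Q(16) = -317*(-1251) - 15 = 396567 - 15 = 396552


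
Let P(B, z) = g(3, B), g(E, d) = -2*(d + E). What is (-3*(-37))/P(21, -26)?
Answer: -37/16 ≈ -2.3125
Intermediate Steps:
g(E, d) = -2*E - 2*d (g(E, d) = -2*(E + d) = -2*E - 2*d)
P(B, z) = -6 - 2*B (P(B, z) = -2*3 - 2*B = -6 - 2*B)
(-3*(-37))/P(21, -26) = (-3*(-37))/(-6 - 2*21) = 111/(-6 - 42) = 111/(-48) = 111*(-1/48) = -37/16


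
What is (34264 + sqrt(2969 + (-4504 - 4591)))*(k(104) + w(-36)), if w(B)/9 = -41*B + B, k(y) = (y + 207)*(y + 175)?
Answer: 3417114456 + 99729*I*sqrt(6126) ≈ 3.4171e+9 + 7.8057e+6*I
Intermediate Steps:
k(y) = (175 + y)*(207 + y) (k(y) = (207 + y)*(175 + y) = (175 + y)*(207 + y))
w(B) = -360*B (w(B) = 9*(-41*B + B) = 9*(-40*B) = -360*B)
(34264 + sqrt(2969 + (-4504 - 4591)))*(k(104) + w(-36)) = (34264 + sqrt(2969 + (-4504 - 4591)))*((36225 + 104**2 + 382*104) - 360*(-36)) = (34264 + sqrt(2969 - 9095))*((36225 + 10816 + 39728) + 12960) = (34264 + sqrt(-6126))*(86769 + 12960) = (34264 + I*sqrt(6126))*99729 = 3417114456 + 99729*I*sqrt(6126)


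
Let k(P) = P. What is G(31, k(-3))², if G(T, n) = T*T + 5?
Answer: 933156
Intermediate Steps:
G(T, n) = 5 + T² (G(T, n) = T² + 5 = 5 + T²)
G(31, k(-3))² = (5 + 31²)² = (5 + 961)² = 966² = 933156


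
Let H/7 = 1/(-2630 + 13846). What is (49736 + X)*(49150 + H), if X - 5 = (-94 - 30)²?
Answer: 35896814624619/11216 ≈ 3.2005e+9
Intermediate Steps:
H = 7/11216 (H = 7/(-2630 + 13846) = 7/11216 ≈ 0.00062411)
X = 15381 (X = 5 + (-94 - 30)² = 5 + (-124)² = 5 + 15376 = 15381)
(49736 + X)*(49150 + H) = (49736 + 15381)*(49150 + 7/11216) = 65117*(551266407/11216) = 35896814624619/11216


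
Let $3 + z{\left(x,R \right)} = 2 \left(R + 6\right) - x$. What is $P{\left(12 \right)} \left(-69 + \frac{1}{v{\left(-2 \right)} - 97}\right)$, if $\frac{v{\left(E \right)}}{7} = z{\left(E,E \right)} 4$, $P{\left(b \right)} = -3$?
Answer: $\frac{6830}{33} \approx 206.97$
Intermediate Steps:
$z{\left(x,R \right)} = 9 - x + 2 R$ ($z{\left(x,R \right)} = -3 - \left(x - 2 \left(R + 6\right)\right) = -3 - \left(x - 2 \left(6 + R\right)\right) = -3 - \left(-12 + x - 2 R\right) = -3 + \left(12 - x + 2 R\right) = 9 - x + 2 R$)
$v{\left(E \right)} = 252 + 28 E$ ($v{\left(E \right)} = 7 \left(9 - E + 2 E\right) 4 = 7 \left(9 + E\right) 4 = 7 \left(36 + 4 E\right) = 252 + 28 E$)
$P{\left(12 \right)} \left(-69 + \frac{1}{v{\left(-2 \right)} - 97}\right) = - 3 \left(-69 + \frac{1}{\left(252 + 28 \left(-2\right)\right) - 97}\right) = - 3 \left(-69 + \frac{1}{\left(252 - 56\right) - 97}\right) = - 3 \left(-69 + \frac{1}{196 - 97}\right) = - 3 \left(-69 + \frac{1}{99}\right) = \left(-3\right) \left(- \frac{6830}{99}\right) = \frac{6830}{33}$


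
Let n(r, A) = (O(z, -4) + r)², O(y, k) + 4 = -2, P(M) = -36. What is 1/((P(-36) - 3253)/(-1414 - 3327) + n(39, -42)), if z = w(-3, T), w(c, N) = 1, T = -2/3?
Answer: 431/469658 ≈ 0.00091769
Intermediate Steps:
T = -⅔ (T = -2*⅓ = -⅔ ≈ -0.66667)
z = 1
O(y, k) = -6 (O(y, k) = -4 - 2 = -6)
n(r, A) = (-6 + r)²
1/((P(-36) - 3253)/(-1414 - 3327) + n(39, -42)) = 1/((-36 - 3253)/(-1414 - 3327) + (-6 + 39)²) = 1/(-3289/(-4741) + 33²) = 1/(-3289*(-1/4741) + 1089) = 1/(299/431 + 1089) = 1/(469658/431) = 431/469658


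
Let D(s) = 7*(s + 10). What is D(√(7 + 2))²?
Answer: 8281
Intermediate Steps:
D(s) = 70 + 7*s (D(s) = 7*(10 + s) = 70 + 7*s)
D(√(7 + 2))² = (70 + 7*√(7 + 2))² = (70 + 7*√9)² = (70 + 7*3)² = (70 + 21)² = 91² = 8281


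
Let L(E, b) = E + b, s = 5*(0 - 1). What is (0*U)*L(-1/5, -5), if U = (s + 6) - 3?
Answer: 0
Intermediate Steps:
s = -5 (s = 5*(-1) = -5)
U = -2 (U = (-5 + 6) - 3 = 1 - 3 = -2)
(0*U)*L(-1/5, -5) = (0*(-2))*(-1/5 - 5) = 0*(-1*⅕ - 5) = 0*(-⅕ - 5) = 0*(-26/5) = 0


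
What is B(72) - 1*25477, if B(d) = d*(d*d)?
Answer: 347771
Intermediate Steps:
B(d) = d**3 (B(d) = d*d**2 = d**3)
B(72) - 1*25477 = 72**3 - 1*25477 = 373248 - 25477 = 347771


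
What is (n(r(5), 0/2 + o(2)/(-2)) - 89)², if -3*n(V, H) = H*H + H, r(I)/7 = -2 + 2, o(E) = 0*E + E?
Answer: 7921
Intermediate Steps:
o(E) = E (o(E) = 0 + E = E)
r(I) = 0 (r(I) = 7*(-2 + 2) = 7*0 = 0)
n(V, H) = -H/3 - H²/3 (n(V, H) = -(H*H + H)/3 = -(H² + H)/3 = -(H + H²)/3 = -H/3 - H²/3)
(n(r(5), 0/2 + o(2)/(-2)) - 89)² = (-(0/2 + 2/(-2))*(1 + (0/2 + 2/(-2)))/3 - 89)² = (-(0*(½) + 2*(-½))*(1 + (0*(½) + 2*(-½)))/3 - 89)² = (-(0 - 1)*(1 + (0 - 1))/3 - 89)² = (-⅓*(-1)*(1 - 1) - 89)² = (-⅓*(-1)*0 - 89)² = (0 - 89)² = (-89)² = 7921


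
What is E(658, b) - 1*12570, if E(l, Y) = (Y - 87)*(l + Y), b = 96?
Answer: -5784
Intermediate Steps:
E(l, Y) = (-87 + Y)*(Y + l)
E(658, b) - 1*12570 = (96**2 - 87*96 - 87*658 + 96*658) - 1*12570 = (9216 - 8352 - 57246 + 63168) - 12570 = 6786 - 12570 = -5784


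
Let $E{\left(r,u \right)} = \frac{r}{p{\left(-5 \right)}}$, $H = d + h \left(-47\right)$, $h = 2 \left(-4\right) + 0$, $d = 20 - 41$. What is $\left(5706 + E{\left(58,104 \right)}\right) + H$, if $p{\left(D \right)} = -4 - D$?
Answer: $6119$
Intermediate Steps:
$d = -21$ ($d = 20 - 41 = -21$)
$h = -8$ ($h = -8 + 0 = -8$)
$H = 355$ ($H = -21 - -376 = -21 + 376 = 355$)
$E{\left(r,u \right)} = r$ ($E{\left(r,u \right)} = \frac{r}{-4 - -5} = \frac{r}{-4 + 5} = \frac{r}{1} = r 1 = r$)
$\left(5706 + E{\left(58,104 \right)}\right) + H = \left(5706 + 58\right) + 355 = 5764 + 355 = 6119$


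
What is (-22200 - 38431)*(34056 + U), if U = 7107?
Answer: -2495753853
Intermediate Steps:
(-22200 - 38431)*(34056 + U) = (-22200 - 38431)*(34056 + 7107) = -60631*41163 = -2495753853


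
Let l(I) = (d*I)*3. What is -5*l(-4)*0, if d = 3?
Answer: 0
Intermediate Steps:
l(I) = 9*I (l(I) = (3*I)*3 = 9*I)
-5*l(-4)*0 = -45*(-4)*0 = -5*(-36)*0 = 180*0 = 0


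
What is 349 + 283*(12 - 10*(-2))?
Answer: 9405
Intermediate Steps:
349 + 283*(12 - 10*(-2)) = 349 + 283*(12 + 20) = 349 + 283*32 = 349 + 9056 = 9405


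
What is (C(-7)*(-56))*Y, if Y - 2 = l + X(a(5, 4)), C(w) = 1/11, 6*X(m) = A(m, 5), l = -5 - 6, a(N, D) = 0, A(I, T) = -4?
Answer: 1624/33 ≈ 49.212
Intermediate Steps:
l = -11
X(m) = -2/3 (X(m) = (1/6)*(-4) = -2/3)
C(w) = 1/11
Y = -29/3 (Y = 2 + (-11 - 2/3) = 2 - 35/3 = -29/3 ≈ -9.6667)
(C(-7)*(-56))*Y = ((1/11)*(-56))*(-29/3) = -56/11*(-29/3) = 1624/33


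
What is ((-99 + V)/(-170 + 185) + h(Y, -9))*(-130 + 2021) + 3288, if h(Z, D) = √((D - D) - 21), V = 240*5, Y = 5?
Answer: 710437/5 + 1891*I*√21 ≈ 1.4209e+5 + 8665.7*I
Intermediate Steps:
V = 1200
h(Z, D) = I*√21 (h(Z, D) = √(0 - 21) = √(-21) = I*√21)
((-99 + V)/(-170 + 185) + h(Y, -9))*(-130 + 2021) + 3288 = ((-99 + 1200)/(-170 + 185) + I*√21)*(-130 + 2021) + 3288 = (1101/15 + I*√21)*1891 + 3288 = (1101*(1/15) + I*√21)*1891 + 3288 = (367/5 + I*√21)*1891 + 3288 = (693997/5 + 1891*I*√21) + 3288 = 710437/5 + 1891*I*√21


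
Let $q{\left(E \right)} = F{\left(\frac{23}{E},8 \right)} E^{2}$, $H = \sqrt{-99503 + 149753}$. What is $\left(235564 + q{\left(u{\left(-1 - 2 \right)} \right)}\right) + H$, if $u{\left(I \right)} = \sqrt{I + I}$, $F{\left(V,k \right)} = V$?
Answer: $235564 + 5 \sqrt{2010} + 23 i \sqrt{6} \approx 2.3579 \cdot 10^{5} + 56.338 i$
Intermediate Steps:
$u{\left(I \right)} = \sqrt{2} \sqrt{I}$ ($u{\left(I \right)} = \sqrt{2 I} = \sqrt{2} \sqrt{I}$)
$H = 5 \sqrt{2010}$ ($H = \sqrt{50250} = 5 \sqrt{2010} \approx 224.17$)
$q{\left(E \right)} = 23 E$ ($q{\left(E \right)} = \frac{23}{E} E^{2} = 23 E$)
$\left(235564 + q{\left(u{\left(-1 - 2 \right)} \right)}\right) + H = \left(235564 + 23 \sqrt{2} \sqrt{-1 - 2}\right) + 5 \sqrt{2010} = \left(235564 + 23 \sqrt{2} \sqrt{-3}\right) + 5 \sqrt{2010} = \left(235564 + 23 \sqrt{2} i \sqrt{3}\right) + 5 \sqrt{2010} = \left(235564 + 23 i \sqrt{6}\right) + 5 \sqrt{2010} = 235564 + 5 \sqrt{2010} + 23 i \sqrt{6}$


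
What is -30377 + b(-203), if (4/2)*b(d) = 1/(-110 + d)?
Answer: -19016003/626 ≈ -30377.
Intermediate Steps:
b(d) = 1/(2*(-110 + d))
-30377 + b(-203) = -30377 + 1/(2*(-110 - 203)) = -30377 + (½)/(-313) = -30377 + (½)*(-1/313) = -30377 - 1/626 = -19016003/626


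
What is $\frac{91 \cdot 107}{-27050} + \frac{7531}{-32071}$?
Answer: $- \frac{515988877}{867520550} \approx -0.59479$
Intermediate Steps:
$\frac{91 \cdot 107}{-27050} + \frac{7531}{-32071} = 9737 \left(- \frac{1}{27050}\right) + 7531 \left(- \frac{1}{32071}\right) = - \frac{9737}{27050} - \frac{7531}{32071} = - \frac{515988877}{867520550}$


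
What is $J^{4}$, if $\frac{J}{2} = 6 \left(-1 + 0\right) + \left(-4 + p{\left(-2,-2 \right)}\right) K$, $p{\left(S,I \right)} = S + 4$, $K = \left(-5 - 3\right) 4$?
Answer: $181063936$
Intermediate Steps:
$K = -32$ ($K = \left(-8\right) 4 = -32$)
$p{\left(S,I \right)} = 4 + S$
$J = 116$ ($J = 2 \left(6 \left(-1 + 0\right) + \left(-4 + \left(4 - 2\right)\right) \left(-32\right)\right) = 2 \left(6 \left(-1\right) + \left(-4 + 2\right) \left(-32\right)\right) = 2 \left(-6 - -64\right) = 2 \left(-6 + 64\right) = 2 \cdot 58 = 116$)
$J^{4} = 116^{4} = 181063936$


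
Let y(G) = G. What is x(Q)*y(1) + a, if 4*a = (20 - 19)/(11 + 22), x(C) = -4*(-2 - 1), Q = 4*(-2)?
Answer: 1585/132 ≈ 12.008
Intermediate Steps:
Q = -8
x(C) = 12 (x(C) = -4*(-3) = 12)
a = 1/132 (a = ((20 - 19)/(11 + 22))/4 = (1/33)/4 = (1*(1/33))/4 = (¼)*(1/33) = 1/132 ≈ 0.0075758)
x(Q)*y(1) + a = 12*1 + 1/132 = 12 + 1/132 = 1585/132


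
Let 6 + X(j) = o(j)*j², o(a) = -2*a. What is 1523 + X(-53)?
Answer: 299271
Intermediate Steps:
X(j) = -6 - 2*j³ (X(j) = -6 + (-2*j)*j² = -6 - 2*j³)
1523 + X(-53) = 1523 + (-6 - 2*(-53)³) = 1523 + (-6 - 2*(-148877)) = 1523 + (-6 + 297754) = 1523 + 297748 = 299271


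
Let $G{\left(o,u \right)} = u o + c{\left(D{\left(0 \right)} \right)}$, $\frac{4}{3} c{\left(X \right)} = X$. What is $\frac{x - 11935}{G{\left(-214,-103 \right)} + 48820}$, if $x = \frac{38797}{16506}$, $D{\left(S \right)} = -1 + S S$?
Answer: $- \frac{393920626}{2339271585} \approx -0.16839$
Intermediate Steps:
$D{\left(S \right)} = -1 + S^{2}$
$c{\left(X \right)} = \frac{3 X}{4}$
$G{\left(o,u \right)} = - \frac{3}{4} + o u$ ($G{\left(o,u \right)} = u o + \frac{3 \left(-1 + 0^{2}\right)}{4} = o u + \frac{3 \left(-1 + 0\right)}{4} = o u + \frac{3}{4} \left(-1\right) = o u - \frac{3}{4} = - \frac{3}{4} + o u$)
$x = \frac{38797}{16506}$ ($x = 38797 \cdot \frac{1}{16506} = \frac{38797}{16506} \approx 2.3505$)
$\frac{x - 11935}{G{\left(-214,-103 \right)} + 48820} = \frac{\frac{38797}{16506} - 11935}{\left(- \frac{3}{4} - -22042\right) + 48820} = - \frac{196960313}{16506 \left(\left(- \frac{3}{4} + 22042\right) + 48820\right)} = - \frac{196960313}{16506 \left(\frac{88165}{4} + 48820\right)} = - \frac{196960313}{16506 \cdot \frac{283445}{4}} = \left(- \frac{196960313}{16506}\right) \frac{4}{283445} = - \frac{393920626}{2339271585}$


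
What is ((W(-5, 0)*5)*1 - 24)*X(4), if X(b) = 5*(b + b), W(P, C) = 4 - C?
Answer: -160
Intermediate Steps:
X(b) = 10*b (X(b) = 5*(2*b) = 10*b)
((W(-5, 0)*5)*1 - 24)*X(4) = (((4 - 1*0)*5)*1 - 24)*(10*4) = (((4 + 0)*5)*1 - 24)*40 = ((4*5)*1 - 24)*40 = (20*1 - 24)*40 = (20 - 24)*40 = -4*40 = -160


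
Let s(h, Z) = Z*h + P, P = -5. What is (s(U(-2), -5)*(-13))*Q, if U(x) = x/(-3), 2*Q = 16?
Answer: 2600/3 ≈ 866.67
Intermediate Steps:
Q = 8 (Q = (½)*16 = 8)
U(x) = -x/3 (U(x) = x*(-⅓) = -x/3)
s(h, Z) = -5 + Z*h (s(h, Z) = Z*h - 5 = -5 + Z*h)
(s(U(-2), -5)*(-13))*Q = ((-5 - (-5)*(-2)/3)*(-13))*8 = ((-5 - 5*⅔)*(-13))*8 = ((-5 - 10/3)*(-13))*8 = -25/3*(-13)*8 = (325/3)*8 = 2600/3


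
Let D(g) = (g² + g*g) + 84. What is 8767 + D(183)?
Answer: 75829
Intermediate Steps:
D(g) = 84 + 2*g² (D(g) = (g² + g²) + 84 = 2*g² + 84 = 84 + 2*g²)
8767 + D(183) = 8767 + (84 + 2*183²) = 8767 + (84 + 2*33489) = 8767 + (84 + 66978) = 8767 + 67062 = 75829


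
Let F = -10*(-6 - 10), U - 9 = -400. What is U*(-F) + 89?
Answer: 62649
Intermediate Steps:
U = -391 (U = 9 - 400 = -391)
F = 160 (F = -10*(-16) = 160)
U*(-F) + 89 = -(-391)*160 + 89 = -391*(-160) + 89 = 62560 + 89 = 62649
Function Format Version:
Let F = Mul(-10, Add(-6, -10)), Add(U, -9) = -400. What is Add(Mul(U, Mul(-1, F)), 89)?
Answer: 62649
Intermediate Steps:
U = -391 (U = Add(9, -400) = -391)
F = 160 (F = Mul(-10, -16) = 160)
Add(Mul(U, Mul(-1, F)), 89) = Add(Mul(-391, Mul(-1, 160)), 89) = Add(Mul(-391, -160), 89) = Add(62560, 89) = 62649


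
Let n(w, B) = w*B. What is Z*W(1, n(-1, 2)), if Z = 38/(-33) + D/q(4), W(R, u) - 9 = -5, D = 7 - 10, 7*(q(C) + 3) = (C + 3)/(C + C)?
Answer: -328/759 ≈ -0.43215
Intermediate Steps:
n(w, B) = B*w
q(C) = -3 + (3 + C)/(14*C) (q(C) = -3 + ((C + 3)/(C + C))/7 = -3 + ((3 + C)/((2*C)))/7 = -3 + ((3 + C)*(1/(2*C)))/7 = -3 + ((3 + C)/(2*C))/7 = -3 + (3 + C)/(14*C))
D = -3
W(R, u) = 4 (W(R, u) = 9 - 5 = 4)
Z = -82/759 (Z = 38/(-33) - 3*56/(3 - 41*4) = 38*(-1/33) - 3*56/(3 - 164) = -38/33 - 3/((1/14)*(1/4)*(-161)) = -38/33 - 3/(-23/8) = -38/33 - 3*(-8/23) = -38/33 + 24/23 = -82/759 ≈ -0.10804)
Z*W(1, n(-1, 2)) = -82/759*4 = -328/759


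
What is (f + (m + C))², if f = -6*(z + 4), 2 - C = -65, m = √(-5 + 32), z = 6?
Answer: 76 + 42*√3 ≈ 148.75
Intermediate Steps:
m = 3*√3 (m = √27 = 3*√3 ≈ 5.1962)
C = 67 (C = 2 - 1*(-65) = 2 + 65 = 67)
f = -60 (f = -6*(6 + 4) = -6*10 = -60)
(f + (m + C))² = (-60 + (3*√3 + 67))² = (-60 + (67 + 3*√3))² = (7 + 3*√3)²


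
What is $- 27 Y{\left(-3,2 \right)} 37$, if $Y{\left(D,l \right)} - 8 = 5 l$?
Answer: $-17982$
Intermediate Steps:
$Y{\left(D,l \right)} = 8 + 5 l$
$- 27 Y{\left(-3,2 \right)} 37 = - 27 \left(8 + 5 \cdot 2\right) 37 = - 27 \left(8 + 10\right) 37 = \left(-27\right) 18 \cdot 37 = \left(-486\right) 37 = -17982$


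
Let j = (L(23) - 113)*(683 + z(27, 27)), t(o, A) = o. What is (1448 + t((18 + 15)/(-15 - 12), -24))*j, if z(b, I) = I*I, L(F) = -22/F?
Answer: -48188793892/207 ≈ -2.3280e+8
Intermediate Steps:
z(b, I) = I**2
j = -3700852/23 (j = (-22/23 - 113)*(683 + 27**2) = (-22*1/23 - 113)*(683 + 729) = (-22/23 - 113)*1412 = -2621/23*1412 = -3700852/23 ≈ -1.6091e+5)
(1448 + t((18 + 15)/(-15 - 12), -24))*j = (1448 + (18 + 15)/(-15 - 12))*(-3700852/23) = (1448 + 33/(-27))*(-3700852/23) = (1448 + 33*(-1/27))*(-3700852/23) = (1448 - 11/9)*(-3700852/23) = (13021/9)*(-3700852/23) = -48188793892/207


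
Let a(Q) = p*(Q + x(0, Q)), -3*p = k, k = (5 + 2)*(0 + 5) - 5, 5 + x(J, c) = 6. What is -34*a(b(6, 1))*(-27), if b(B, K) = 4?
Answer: -45900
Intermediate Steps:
x(J, c) = 1 (x(J, c) = -5 + 6 = 1)
k = 30 (k = 7*5 - 5 = 35 - 5 = 30)
p = -10 (p = -⅓*30 = -10)
a(Q) = -10 - 10*Q (a(Q) = -10*(Q + 1) = -10*(1 + Q) = -10 - 10*Q)
-34*a(b(6, 1))*(-27) = -34*(-10 - 10*4)*(-27) = -34*(-10 - 40)*(-27) = -34*(-50)*(-27) = 1700*(-27) = -45900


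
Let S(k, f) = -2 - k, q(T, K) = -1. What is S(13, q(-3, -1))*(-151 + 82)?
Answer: 1035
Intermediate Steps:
S(13, q(-3, -1))*(-151 + 82) = (-2 - 1*13)*(-151 + 82) = (-2 - 13)*(-69) = -15*(-69) = 1035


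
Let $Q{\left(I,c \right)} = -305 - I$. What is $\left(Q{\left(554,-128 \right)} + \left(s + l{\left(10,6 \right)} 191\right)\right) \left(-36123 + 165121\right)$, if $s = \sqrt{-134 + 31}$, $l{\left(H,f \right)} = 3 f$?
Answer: $332685842 + 128998 i \sqrt{103} \approx 3.3269 \cdot 10^{8} + 1.3092 \cdot 10^{6} i$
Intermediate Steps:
$s = i \sqrt{103}$ ($s = \sqrt{-103} = i \sqrt{103} \approx 10.149 i$)
$\left(Q{\left(554,-128 \right)} + \left(s + l{\left(10,6 \right)} 191\right)\right) \left(-36123 + 165121\right) = \left(\left(-305 - 554\right) + \left(i \sqrt{103} + 3 \cdot 6 \cdot 191\right)\right) \left(-36123 + 165121\right) = \left(\left(-305 - 554\right) + \left(i \sqrt{103} + 18 \cdot 191\right)\right) 128998 = \left(-859 + \left(i \sqrt{103} + 3438\right)\right) 128998 = \left(-859 + \left(3438 + i \sqrt{103}\right)\right) 128998 = \left(2579 + i \sqrt{103}\right) 128998 = 332685842 + 128998 i \sqrt{103}$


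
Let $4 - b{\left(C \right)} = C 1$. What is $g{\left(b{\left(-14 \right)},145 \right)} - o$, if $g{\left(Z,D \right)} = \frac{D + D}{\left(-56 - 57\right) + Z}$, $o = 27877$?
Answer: $- \frac{529721}{19} \approx -27880.0$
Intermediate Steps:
$b{\left(C \right)} = 4 - C$ ($b{\left(C \right)} = 4 - C 1 = 4 - C$)
$g{\left(Z,D \right)} = \frac{2 D}{-113 + Z}$ ($g{\left(Z,D \right)} = \frac{2 D}{\left(-56 - 57\right) + Z} = \frac{2 D}{-113 + Z}$)
$g{\left(b{\left(-14 \right)},145 \right)} - o = 2 \cdot 145 \frac{1}{-113 + \left(4 - -14\right)} - 27877 = 2 \cdot 145 \frac{1}{-113 + \left(4 + 14\right)} - 27877 = 2 \cdot 145 \frac{1}{-113 + 18} - 27877 = 2 \cdot 145 \frac{1}{-95} - 27877 = 2 \cdot 145 \left(- \frac{1}{95}\right) - 27877 = - \frac{58}{19} - 27877 = - \frac{529721}{19}$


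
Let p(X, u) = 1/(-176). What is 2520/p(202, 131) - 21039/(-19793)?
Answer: -8778570321/19793 ≈ -4.4352e+5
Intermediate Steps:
p(X, u) = -1/176
2520/p(202, 131) - 21039/(-19793) = 2520/(-1/176) - 21039/(-19793) = 2520*(-176) - 21039*(-1/19793) = -443520 + 21039/19793 = -8778570321/19793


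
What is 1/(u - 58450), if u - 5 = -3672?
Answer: -1/62117 ≈ -1.6099e-5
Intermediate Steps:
u = -3667 (u = 5 - 3672 = -3667)
1/(u - 58450) = 1/(-3667 - 58450) = 1/(-62117) = -1/62117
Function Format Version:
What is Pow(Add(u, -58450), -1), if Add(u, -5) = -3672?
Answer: Rational(-1, 62117) ≈ -1.6099e-5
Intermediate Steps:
u = -3667 (u = Add(5, -3672) = -3667)
Pow(Add(u, -58450), -1) = Pow(Add(-3667, -58450), -1) = Pow(-62117, -1) = Rational(-1, 62117)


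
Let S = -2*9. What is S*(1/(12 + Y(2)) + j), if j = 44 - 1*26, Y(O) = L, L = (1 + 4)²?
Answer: -12006/37 ≈ -324.49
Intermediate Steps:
S = -18
L = 25 (L = 5² = 25)
Y(O) = 25
j = 18 (j = 44 - 26 = 18)
S*(1/(12 + Y(2)) + j) = -18*(1/(12 + 25) + 18) = -18*(1/37 + 18) = -18*667/37 = -12006/37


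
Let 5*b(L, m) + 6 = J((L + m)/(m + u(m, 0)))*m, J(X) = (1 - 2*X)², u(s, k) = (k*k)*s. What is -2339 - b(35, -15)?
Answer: -34462/15 ≈ -2297.5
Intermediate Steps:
u(s, k) = s*k² (u(s, k) = k²*s = s*k²)
b(L, m) = -6/5 + m*(-1 + 2*(L + m)/m)²/5 (b(L, m) = -6/5 + ((-1 + 2*((L + m)/(m + m*0²)))²*m)/5 = -6/5 + ((-1 + 2*((L + m)/(m + m*0)))²*m)/5 = -6/5 + ((-1 + 2*((L + m)/(m + 0)))²*m)/5 = -6/5 + ((-1 + 2*((L + m)/m))²*m)/5 = -6/5 + ((-1 + 2*(L + m)/m)²*m)/5 = -6/5 + (m*(-1 + 2*(L + m)/m)²)/5 = -6/5 + m*(-1 + 2*(L + m)/m)²/5)
-2339 - b(35, -15) = -2339 - ((-15 + 2*35)² - 6*(-15))/(5*(-15)) = -2339 - (-1)*((-15 + 70)² + 90)/(5*15) = -2339 - (-1)*(55² + 90)/(5*15) = -2339 - (-1)*(3025 + 90)/(5*15) = -2339 - (-1)*3115/(5*15) = -2339 - 1*(-623/15) = -2339 + 623/15 = -34462/15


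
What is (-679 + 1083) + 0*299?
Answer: 404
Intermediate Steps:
(-679 + 1083) + 0*299 = 404 + 0 = 404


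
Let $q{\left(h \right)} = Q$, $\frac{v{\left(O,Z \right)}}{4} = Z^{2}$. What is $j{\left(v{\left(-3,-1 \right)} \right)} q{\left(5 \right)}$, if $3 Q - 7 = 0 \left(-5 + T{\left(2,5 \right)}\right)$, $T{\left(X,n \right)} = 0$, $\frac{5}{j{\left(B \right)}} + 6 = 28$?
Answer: $\frac{35}{66} \approx 0.5303$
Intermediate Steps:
$v{\left(O,Z \right)} = 4 Z^{2}$
$j{\left(B \right)} = \frac{5}{22}$ ($j{\left(B \right)} = \frac{5}{-6 + 28} = \frac{5}{22}$)
$Q = \frac{7}{3}$ ($Q = \frac{7}{3} + \frac{0 \left(-5 + 0\right)}{3} = \frac{7}{3} + \frac{0 \left(-5\right)}{3} = \frac{7}{3} + \frac{1}{3} \cdot 0 = \frac{7}{3} + 0 = \frac{7}{3} \approx 2.3333$)
$q{\left(h \right)} = \frac{7}{3}$
$j{\left(v{\left(-3,-1 \right)} \right)} q{\left(5 \right)} = \frac{5}{22} \cdot \frac{7}{3} = \frac{35}{66}$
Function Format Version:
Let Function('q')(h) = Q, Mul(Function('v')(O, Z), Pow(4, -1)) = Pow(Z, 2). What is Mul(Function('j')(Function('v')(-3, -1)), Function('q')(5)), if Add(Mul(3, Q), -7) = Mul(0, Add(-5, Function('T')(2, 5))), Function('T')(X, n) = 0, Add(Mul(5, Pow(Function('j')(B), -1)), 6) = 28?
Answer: Rational(35, 66) ≈ 0.53030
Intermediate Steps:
Function('v')(O, Z) = Mul(4, Pow(Z, 2))
Function('j')(B) = Rational(5, 22) (Function('j')(B) = Mul(5, Pow(Add(-6, 28), -1)) = Mul(5, Pow(22, -1)) = Mul(5, Rational(1, 22)) = Rational(5, 22))
Q = Rational(7, 3) (Q = Add(Rational(7, 3), Mul(Rational(1, 3), Mul(0, Add(-5, 0)))) = Add(Rational(7, 3), Mul(Rational(1, 3), Mul(0, -5))) = Add(Rational(7, 3), Mul(Rational(1, 3), 0)) = Add(Rational(7, 3), 0) = Rational(7, 3) ≈ 2.3333)
Function('q')(h) = Rational(7, 3)
Mul(Function('j')(Function('v')(-3, -1)), Function('q')(5)) = Mul(Rational(5, 22), Rational(7, 3)) = Rational(35, 66)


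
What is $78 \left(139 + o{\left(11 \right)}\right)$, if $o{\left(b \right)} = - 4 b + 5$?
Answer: $7800$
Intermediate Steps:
$o{\left(b \right)} = 5 - 4 b$
$78 \left(139 + o{\left(11 \right)}\right) = 78 \left(139 + \left(5 - 44\right)\right) = 78 \left(139 - 39\right) = 78 \cdot 100 = 7800$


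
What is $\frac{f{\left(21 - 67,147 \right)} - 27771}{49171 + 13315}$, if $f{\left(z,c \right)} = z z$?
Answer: $- \frac{25655}{62486} \approx -0.41057$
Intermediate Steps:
$f{\left(z,c \right)} = z^{2}$
$\frac{f{\left(21 - 67,147 \right)} - 27771}{49171 + 13315} = \frac{\left(21 - 67\right)^{2} - 27771}{49171 + 13315} = \frac{\left(-46\right)^{2} - 27771}{62486} = \left(2116 - 27771\right) \frac{1}{62486} = \left(-25655\right) \frac{1}{62486} = - \frac{25655}{62486}$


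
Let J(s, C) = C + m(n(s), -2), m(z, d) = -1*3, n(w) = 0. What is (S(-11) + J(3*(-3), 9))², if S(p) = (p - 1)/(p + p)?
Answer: 5184/121 ≈ 42.843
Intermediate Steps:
S(p) = (-1 + p)/(2*p) (S(p) = (-1 + p)/((2*p)) = (-1 + p)*(1/(2*p)) = (-1 + p)/(2*p))
m(z, d) = -3
J(s, C) = -3 + C (J(s, C) = C - 3 = -3 + C)
(S(-11) + J(3*(-3), 9))² = ((½)*(-1 - 11)/(-11) + (-3 + 9))² = ((½)*(-1/11)*(-12) + 6)² = (6/11 + 6)² = (72/11)² = 5184/121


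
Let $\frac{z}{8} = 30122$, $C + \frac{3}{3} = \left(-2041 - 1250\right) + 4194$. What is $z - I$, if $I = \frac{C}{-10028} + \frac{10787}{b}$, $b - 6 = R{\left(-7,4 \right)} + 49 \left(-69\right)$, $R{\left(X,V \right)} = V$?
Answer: $\frac{4073078707683}{16902194} \approx 2.4098 \cdot 10^{5}$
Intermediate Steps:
$C = 902$ ($C = -1 + \left(\left(-2041 - 1250\right) + 4194\right) = -1 + \left(-3291 + 4194\right) = -1 + 903 = 902$)
$b = -3371$ ($b = 6 + \left(4 + 49 \left(-69\right)\right) = 6 + \left(4 - 3381\right) = 6 - 3377 = -3371$)
$z = 240976$ ($z = 8 \cdot 30122 = 240976$)
$I = - \frac{55606339}{16902194}$ ($I = \frac{902}{-10028} + \frac{10787}{-3371} = 902 \left(- \frac{1}{10028}\right) + 10787 \left(- \frac{1}{3371}\right) = - \frac{451}{5014} - \frac{10787}{3371} = - \frac{55606339}{16902194} \approx -3.2899$)
$z - I = 240976 - - \frac{55606339}{16902194} = 240976 + \frac{55606339}{16902194} = \frac{4073078707683}{16902194}$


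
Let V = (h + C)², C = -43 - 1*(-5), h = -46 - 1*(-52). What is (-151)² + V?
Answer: 23825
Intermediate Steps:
h = 6 (h = -46 + 52 = 6)
C = -38 (C = -43 + 5 = -38)
V = 1024 (V = (6 - 38)² = (-32)² = 1024)
(-151)² + V = (-151)² + 1024 = 22801 + 1024 = 23825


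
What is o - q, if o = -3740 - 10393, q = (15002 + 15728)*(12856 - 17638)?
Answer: 146936727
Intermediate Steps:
q = -146950860 (q = 30730*(-4782) = -146950860)
o = -14133
o - q = -14133 - 1*(-146950860) = -14133 + 146950860 = 146936727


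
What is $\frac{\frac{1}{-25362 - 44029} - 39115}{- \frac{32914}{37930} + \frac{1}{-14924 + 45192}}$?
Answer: $\frac{9677366239955720}{214681751241} \approx 45078.0$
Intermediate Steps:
$\frac{\frac{1}{-25362 - 44029} - 39115}{- \frac{32914}{37930} + \frac{1}{-14924 + 45192}} = \frac{\frac{1}{-69391} - 39115}{\left(-32914\right) \frac{1}{37930} + \frac{1}{30268}} = \frac{- \frac{1}{69391} - 39115}{- \frac{16457}{18965} + \frac{1}{30268}} = - \frac{2714228966}{69391 \left(- \frac{498101511}{574032620}\right)} = \left(- \frac{2714228966}{69391}\right) \left(- \frac{574032620}{498101511}\right) = \frac{9677366239955720}{214681751241}$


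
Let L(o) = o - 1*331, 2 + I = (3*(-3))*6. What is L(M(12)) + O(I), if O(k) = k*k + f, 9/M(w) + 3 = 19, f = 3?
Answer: 44937/16 ≈ 2808.6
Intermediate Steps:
M(w) = 9/16 (M(w) = 9/(-3 + 19) = 9/16)
I = -56 (I = -2 + (3*(-3))*6 = -2 - 9*6 = -2 - 54 = -56)
L(o) = -331 + o (L(o) = o - 331 = -331 + o)
O(k) = 3 + k**2 (O(k) = k*k + 3 = k**2 + 3 = 3 + k**2)
L(M(12)) + O(I) = (-331 + 9/16) + (3 + (-56)**2) = -5287/16 + (3 + 3136) = -5287/16 + 3139 = 44937/16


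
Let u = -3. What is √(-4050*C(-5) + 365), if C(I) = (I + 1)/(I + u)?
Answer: 2*I*√415 ≈ 40.743*I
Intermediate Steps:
C(I) = (1 + I)/(-3 + I) (C(I) = (I + 1)/(I - 3) = (1 + I)/(-3 + I))
√(-4050*C(-5) + 365) = √(-4050*(1 - 5)/(-3 - 5) + 365) = √(-4050*(-4)/(-8) + 365) = √(-(-2025)*(-4)/4 + 365) = √(-4050*½ + 365) = √(-2025 + 365) = √(-1660) = 2*I*√415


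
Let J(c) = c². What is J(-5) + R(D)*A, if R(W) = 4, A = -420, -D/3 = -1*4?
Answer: -1655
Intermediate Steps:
D = 12 (D = -(-3)*4 = -3*(-4) = 12)
J(-5) + R(D)*A = (-5)² + 4*(-420) = 25 - 1680 = -1655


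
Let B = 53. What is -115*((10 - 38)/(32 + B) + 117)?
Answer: -228091/17 ≈ -13417.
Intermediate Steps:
-115*((10 - 38)/(32 + B) + 117) = -115*((10 - 38)/(32 + 53) + 117) = -115*(-28/85 + 117) = -115*9917/85 = -228091/17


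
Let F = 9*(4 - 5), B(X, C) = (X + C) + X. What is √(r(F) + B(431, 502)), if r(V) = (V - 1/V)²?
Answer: 2*√29221/9 ≈ 37.987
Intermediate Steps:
B(X, C) = C + 2*X (B(X, C) = (C + X) + X = C + 2*X)
F = -9 (F = 9*(-1) = -9)
√(r(F) + B(431, 502)) = √((-1 + (-9)²)²/(-9)² + (502 + 2*431)) = √((-1 + 81)²/81 + (502 + 862)) = √((1/81)*80² + 1364) = √((1/81)*6400 + 1364) = √(6400/81 + 1364) = √(116884/81) = 2*√29221/9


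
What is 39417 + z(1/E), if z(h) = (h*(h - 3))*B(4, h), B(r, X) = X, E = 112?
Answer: 55378046641/1404928 ≈ 39417.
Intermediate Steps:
z(h) = h**2*(-3 + h) (z(h) = (h*(h - 3))*h = (h*(-3 + h))*h = h**2*(-3 + h))
39417 + z(1/E) = 39417 + (1/112)**2*(-3 + 1/112) = 39417 + (1/12544)*(-335/112) = 39417 - 335/1404928 = 55378046641/1404928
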